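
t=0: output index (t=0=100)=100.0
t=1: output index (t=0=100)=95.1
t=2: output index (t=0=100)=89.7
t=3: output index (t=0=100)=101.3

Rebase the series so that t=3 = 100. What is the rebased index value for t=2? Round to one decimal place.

88.5

Rebased(t=2) = 89.7 / 101.3 × 100 = 88.5489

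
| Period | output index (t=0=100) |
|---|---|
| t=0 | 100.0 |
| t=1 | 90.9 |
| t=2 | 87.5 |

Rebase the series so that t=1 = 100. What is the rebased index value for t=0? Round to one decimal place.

Rebased(t=0) = 100.0 / 90.9 × 100 = 110.0110

110.0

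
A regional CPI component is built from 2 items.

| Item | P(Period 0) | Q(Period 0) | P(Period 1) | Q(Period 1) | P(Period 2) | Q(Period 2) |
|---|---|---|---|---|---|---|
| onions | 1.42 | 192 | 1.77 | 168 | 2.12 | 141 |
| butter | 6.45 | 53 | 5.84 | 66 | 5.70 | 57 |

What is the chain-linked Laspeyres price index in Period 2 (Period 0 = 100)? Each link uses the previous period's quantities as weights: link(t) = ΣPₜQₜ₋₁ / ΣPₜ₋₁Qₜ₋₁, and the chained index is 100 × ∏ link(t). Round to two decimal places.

Link Period 0→Period 1:
ΣP(Period 1)Q(Period 0) = 1.77×192 + 5.84×53 = 339.84 + 309.52 = 649.36
ΣP(Period 0)Q(Period 0) = 1.42×192 + 6.45×53 = 272.64 + 341.85 = 614.49
link = 649.36/614.49 = 1.056746
Link Period 1→Period 2:
ΣP(Period 2)Q(Period 1) = 2.12×168 + 5.70×66 = 356.16 + 376.2 = 732.36
ΣP(Period 1)Q(Period 1) = 1.77×168 + 5.84×66 = 297.36 + 385.44 = 682.8
link = 732.36/682.8 = 1.072583
Chained index = 100 × 1.056746 × 1.072583 = 113.3449

113.34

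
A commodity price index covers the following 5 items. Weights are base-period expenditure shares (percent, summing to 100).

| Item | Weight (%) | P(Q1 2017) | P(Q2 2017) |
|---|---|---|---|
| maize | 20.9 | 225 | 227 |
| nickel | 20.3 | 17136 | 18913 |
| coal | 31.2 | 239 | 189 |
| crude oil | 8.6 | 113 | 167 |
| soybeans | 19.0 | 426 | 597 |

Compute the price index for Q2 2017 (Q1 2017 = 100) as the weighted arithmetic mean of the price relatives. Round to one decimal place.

107.5

maize: 20.9 × (227/225) = 20.9 × 1.008889 = 21.0858
nickel: 20.3 × (18913/17136) = 20.3 × 1.103700 = 22.4051
coal: 31.2 × (189/239) = 31.2 × 0.790795 = 24.6728
crude oil: 8.6 × (167/113) = 8.6 × 1.477876 = 12.7097
soybeans: 19.0 × (597/426) = 19.0 × 1.401408 = 26.6268
Index = Σ wᵢ·(p₁ᵢ/p₀ᵢ) = 21.0858 + 22.4051 + 24.6728 + 12.7097 + 26.6268 = 107.5002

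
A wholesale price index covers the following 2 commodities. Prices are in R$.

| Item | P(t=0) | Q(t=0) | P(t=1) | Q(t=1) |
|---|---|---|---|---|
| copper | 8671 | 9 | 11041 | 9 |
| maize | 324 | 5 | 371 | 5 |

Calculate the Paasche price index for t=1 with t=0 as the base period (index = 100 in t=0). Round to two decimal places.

127.07

Paasche price index uses current-period quantities as weights.
ΣP(t=1)·Q(t=1) = 11041×9 + 371×5 = 99369 + 1855 = 101224
ΣP(t=0)·Q(t=1) = 8671×9 + 324×5 = 78039 + 1620 = 79659
Index = 101224 / 79659 × 100 = 127.0716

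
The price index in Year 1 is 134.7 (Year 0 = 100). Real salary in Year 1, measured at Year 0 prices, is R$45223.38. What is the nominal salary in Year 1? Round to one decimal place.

Nominal = Real × (Index/100) = 45223.38 × (134.7/100)
        = 45223.38 × 1.347 = 60915.8929

60915.9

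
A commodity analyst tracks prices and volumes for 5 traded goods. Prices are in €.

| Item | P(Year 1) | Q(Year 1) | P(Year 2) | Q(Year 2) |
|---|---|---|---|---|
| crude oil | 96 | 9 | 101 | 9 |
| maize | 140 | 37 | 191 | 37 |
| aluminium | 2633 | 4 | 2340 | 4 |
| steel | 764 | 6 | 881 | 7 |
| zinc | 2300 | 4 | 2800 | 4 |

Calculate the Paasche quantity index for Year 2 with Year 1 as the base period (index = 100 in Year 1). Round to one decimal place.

102.6

Paasche quantity index uses current-period prices as weights.
ΣP(Year 2)·Q(Year 2) = 101×9 + 191×37 + 2340×4 + 881×7 + 2800×4 = 909 + 7067 + 9360 + 6167 + 11200 = 34703
ΣP(Year 2)·Q(Year 1) = 101×9 + 191×37 + 2340×4 + 881×6 + 2800×4 = 909 + 7067 + 9360 + 5286 + 11200 = 33822
Index = 34703 / 33822 × 100 = 102.6048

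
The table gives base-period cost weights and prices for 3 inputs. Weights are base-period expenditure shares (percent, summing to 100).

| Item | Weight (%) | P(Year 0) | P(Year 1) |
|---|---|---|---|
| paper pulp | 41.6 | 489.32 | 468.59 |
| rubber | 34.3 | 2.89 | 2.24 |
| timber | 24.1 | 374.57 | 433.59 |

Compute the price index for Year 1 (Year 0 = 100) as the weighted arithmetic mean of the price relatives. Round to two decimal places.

94.32

paper pulp: 41.6 × (468.59/489.32) = 41.6 × 0.957635 = 39.8376
rubber: 34.3 × (2.24/2.89) = 34.3 × 0.775087 = 26.5855
timber: 24.1 × (433.59/374.57) = 24.1 × 1.157567 = 27.8974
Index = Σ wᵢ·(p₁ᵢ/p₀ᵢ) = 39.8376 + 26.5855 + 27.8974 = 94.3205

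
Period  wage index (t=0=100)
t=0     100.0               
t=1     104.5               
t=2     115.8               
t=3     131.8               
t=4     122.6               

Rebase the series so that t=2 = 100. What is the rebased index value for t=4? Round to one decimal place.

Rebased(t=4) = 122.6 / 115.8 × 100 = 105.8722

105.9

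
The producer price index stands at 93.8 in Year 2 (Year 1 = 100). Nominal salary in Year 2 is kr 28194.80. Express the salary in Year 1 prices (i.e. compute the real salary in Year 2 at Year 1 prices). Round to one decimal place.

Real = Nominal ÷ (Index/100) = 28194.80 ÷ (93.8/100)
     = 28194.80 ÷ 0.938 = 30058.4222

30058.4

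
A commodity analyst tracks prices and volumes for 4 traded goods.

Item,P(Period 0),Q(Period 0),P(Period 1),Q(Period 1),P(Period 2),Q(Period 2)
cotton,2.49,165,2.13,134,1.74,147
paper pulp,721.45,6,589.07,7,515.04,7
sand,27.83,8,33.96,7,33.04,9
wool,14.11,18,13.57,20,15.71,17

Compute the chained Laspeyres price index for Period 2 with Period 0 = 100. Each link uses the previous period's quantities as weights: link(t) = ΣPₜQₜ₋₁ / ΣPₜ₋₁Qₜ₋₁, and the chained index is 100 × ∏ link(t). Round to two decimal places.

75.22

Link Period 0→Period 1:
ΣP(Period 1)Q(Period 0) = 2.13×165 + 589.07×6 + 33.96×8 + 13.57×18 = 351.45 + 3534.42 + 271.68 + 244.26 = 4401.81
ΣP(Period 0)Q(Period 0) = 2.49×165 + 721.45×6 + 27.83×8 + 14.11×18 = 410.85 + 4328.7 + 222.64 + 253.98 = 5216.17
link = 4401.81/5216.17 = 0.843878
Link Period 1→Period 2:
ΣP(Period 2)Q(Period 1) = 1.74×134 + 515.04×7 + 33.04×7 + 15.71×20 = 233.16 + 3605.28 + 231.28 + 314.2 = 4383.92
ΣP(Period 1)Q(Period 1) = 2.13×134 + 589.07×7 + 33.96×7 + 13.57×20 = 285.42 + 4123.49 + 237.72 + 271.4 = 4918.03
link = 4383.92/4918.03 = 0.891398
Chained index = 100 × 0.843878 × 0.891398 = 75.2231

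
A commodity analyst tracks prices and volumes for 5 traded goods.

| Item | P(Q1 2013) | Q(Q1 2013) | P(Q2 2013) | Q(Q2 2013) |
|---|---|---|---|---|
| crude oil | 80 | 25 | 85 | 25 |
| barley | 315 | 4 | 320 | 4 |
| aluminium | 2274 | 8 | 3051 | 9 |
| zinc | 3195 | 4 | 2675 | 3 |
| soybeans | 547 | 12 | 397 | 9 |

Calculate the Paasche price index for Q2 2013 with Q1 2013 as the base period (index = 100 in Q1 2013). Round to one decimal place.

Paasche price index uses current-period quantities as weights.
ΣP(Q2 2013)·Q(Q2 2013) = 85×25 + 320×4 + 3051×9 + 2675×3 + 397×9 = 2125 + 1280 + 27459 + 8025 + 3573 = 42462
ΣP(Q1 2013)·Q(Q2 2013) = 80×25 + 315×4 + 2274×9 + 3195×3 + 547×9 = 2000 + 1260 + 20466 + 9585 + 4923 = 38234
Index = 42462 / 38234 × 100 = 111.0582

111.1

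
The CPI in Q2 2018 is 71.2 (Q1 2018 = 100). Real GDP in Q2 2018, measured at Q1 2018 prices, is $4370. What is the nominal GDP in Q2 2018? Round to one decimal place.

3111.4

Nominal = Real × (Index/100) = 4370 × (71.2/100)
        = 4370 × 0.712 = 3111.4400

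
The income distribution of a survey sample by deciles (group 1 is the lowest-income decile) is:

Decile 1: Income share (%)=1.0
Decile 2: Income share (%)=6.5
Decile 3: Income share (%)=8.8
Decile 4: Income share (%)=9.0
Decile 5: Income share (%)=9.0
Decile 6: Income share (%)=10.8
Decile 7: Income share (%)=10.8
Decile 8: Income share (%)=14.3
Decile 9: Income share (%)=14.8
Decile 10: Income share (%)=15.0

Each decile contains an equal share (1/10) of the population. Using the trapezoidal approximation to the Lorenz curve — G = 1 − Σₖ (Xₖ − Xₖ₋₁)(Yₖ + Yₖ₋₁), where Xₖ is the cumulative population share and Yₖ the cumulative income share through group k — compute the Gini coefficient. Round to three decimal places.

Cumulative income shares Yₖ: 0.0100, 0.0750, 0.1630, 0.2530, 0.3430, 0.4510, 0.5590, 0.7020, 0.8500, 1.0000
Σ (Xₖ−Xₖ₋₁)(Yₖ+Yₖ₋₁) = (1/10)(0.0100+0.0000) + (1/10)(0.0750+0.0100) + (1/10)(0.1630+0.0750) + (1/10)(0.2530+0.1630) + (1/10)(0.3430+0.2530) + (1/10)(0.4510+0.3430) + (1/10)(0.5590+0.4510) + (1/10)(0.7020+0.5590) + (1/10)(0.8500+0.7020) + (1/10)(1.0000+0.8500)
  = 0.0010 + 0.0085 + 0.0238 + 0.0416 + 0.0596 + 0.0794 + 0.1010 + 0.1261 + 0.1552 + 0.1850 = 0.7812
G = 1 − 0.7812 = 0.2188

0.219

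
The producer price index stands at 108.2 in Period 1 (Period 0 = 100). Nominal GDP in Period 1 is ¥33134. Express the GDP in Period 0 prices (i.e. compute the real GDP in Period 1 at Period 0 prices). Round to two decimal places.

Real = Nominal ÷ (Index/100) = 33134 ÷ (108.2/100)
     = 33134 ÷ 1.082 = 30622.9205

30622.92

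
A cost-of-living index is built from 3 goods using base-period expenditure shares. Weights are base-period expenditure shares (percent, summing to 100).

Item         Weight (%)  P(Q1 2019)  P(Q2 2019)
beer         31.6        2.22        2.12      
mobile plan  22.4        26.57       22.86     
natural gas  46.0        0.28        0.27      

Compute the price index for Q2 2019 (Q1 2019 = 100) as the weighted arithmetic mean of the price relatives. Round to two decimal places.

93.81

beer: 31.6 × (2.12/2.22) = 31.6 × 0.954955 = 30.1766
mobile plan: 22.4 × (22.86/26.57) = 22.4 × 0.860369 = 19.2723
natural gas: 46.0 × (0.27/0.28) = 46.0 × 0.964286 = 44.3571
Index = Σ wᵢ·(p₁ᵢ/p₀ᵢ) = 30.1766 + 19.2723 + 44.3571 = 93.8060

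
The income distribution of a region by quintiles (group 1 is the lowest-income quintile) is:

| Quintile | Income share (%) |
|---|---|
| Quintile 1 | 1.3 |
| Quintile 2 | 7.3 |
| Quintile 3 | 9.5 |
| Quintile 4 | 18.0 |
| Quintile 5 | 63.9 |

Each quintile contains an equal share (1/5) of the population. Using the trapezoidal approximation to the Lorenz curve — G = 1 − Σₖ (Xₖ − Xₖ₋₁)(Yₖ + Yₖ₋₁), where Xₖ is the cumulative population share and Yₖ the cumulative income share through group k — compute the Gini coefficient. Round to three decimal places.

0.544

Cumulative income shares Yₖ: 0.0130, 0.0860, 0.1810, 0.3610, 1.0000
Σ (Xₖ−Xₖ₋₁)(Yₖ+Yₖ₋₁) = (1/5)(0.0130+0.0000) + (1/5)(0.0860+0.0130) + (1/5)(0.1810+0.0860) + (1/5)(0.3610+0.1810) + (1/5)(1.0000+0.3610)
  = 0.0026 + 0.0198 + 0.0534 + 0.1084 + 0.2722 = 0.4564
G = 1 − 0.4564 = 0.5436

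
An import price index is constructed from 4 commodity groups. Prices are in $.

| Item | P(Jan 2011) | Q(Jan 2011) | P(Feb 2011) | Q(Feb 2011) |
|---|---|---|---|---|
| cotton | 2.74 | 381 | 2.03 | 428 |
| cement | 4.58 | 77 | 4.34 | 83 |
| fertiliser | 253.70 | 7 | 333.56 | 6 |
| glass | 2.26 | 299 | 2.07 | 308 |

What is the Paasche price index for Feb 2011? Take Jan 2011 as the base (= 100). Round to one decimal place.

Paasche price index uses current-period quantities as weights.
ΣP(Feb 2011)·Q(Feb 2011) = 2.03×428 + 4.34×83 + 333.56×6 + 2.07×308 = 868.84 + 360.22 + 2001.36 + 637.56 = 3867.98
ΣP(Jan 2011)·Q(Feb 2011) = 2.74×428 + 4.58×83 + 253.70×6 + 2.26×308 = 1172.72 + 380.14 + 1522.2 + 696.08 = 3771.14
Index = 3867.98 / 3771.14 × 100 = 102.5679

102.6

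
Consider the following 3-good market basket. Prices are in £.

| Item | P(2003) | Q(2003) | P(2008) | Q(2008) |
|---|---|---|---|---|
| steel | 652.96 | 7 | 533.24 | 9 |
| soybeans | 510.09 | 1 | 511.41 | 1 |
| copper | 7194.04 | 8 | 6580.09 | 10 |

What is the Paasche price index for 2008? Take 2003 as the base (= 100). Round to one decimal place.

Paasche price index uses current-period quantities as weights.
ΣP(2008)·Q(2008) = 533.24×9 + 511.41×1 + 6580.09×10 = 4799.16 + 511.41 + 65800.9 = 71111.47
ΣP(2003)·Q(2008) = 652.96×9 + 510.09×1 + 7194.04×10 = 5876.64 + 510.09 + 71940.4 = 78327.13
Index = 71111.47 / 78327.13 × 100 = 90.7878

90.8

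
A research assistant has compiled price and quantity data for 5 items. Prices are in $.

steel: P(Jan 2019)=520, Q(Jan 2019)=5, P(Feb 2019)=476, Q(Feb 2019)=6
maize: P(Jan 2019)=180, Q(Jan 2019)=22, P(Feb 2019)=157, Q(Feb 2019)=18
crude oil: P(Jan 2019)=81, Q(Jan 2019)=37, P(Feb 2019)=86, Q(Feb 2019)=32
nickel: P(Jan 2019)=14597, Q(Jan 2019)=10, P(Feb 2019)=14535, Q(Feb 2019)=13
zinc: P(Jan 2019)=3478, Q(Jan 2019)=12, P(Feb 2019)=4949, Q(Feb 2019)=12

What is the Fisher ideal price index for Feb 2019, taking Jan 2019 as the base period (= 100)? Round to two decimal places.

107.57

Laspeyres component (base-period weights):
ΣP(Feb 2019)Q(Jan 2019) = 476×5 + 157×22 + 86×37 + 14535×10 + 4949×12 = 2380 + 3454 + 3182 + 145350 + 59388 = 213754
ΣP(Jan 2019)Q(Jan 2019) = 520×5 + 180×22 + 81×37 + 14597×10 + 3478×12 = 2600 + 3960 + 2997 + 145970 + 41736 = 197263
L = 213754 / 197263 × 100 = 108.3599
Paasche component (current-period weights):
ΣP(Feb 2019)Q(Feb 2019) = 476×6 + 157×18 + 86×32 + 14535×13 + 4949×12 = 2856 + 2826 + 2752 + 188955 + 59388 = 256777
ΣP(Jan 2019)Q(Feb 2019) = 520×6 + 180×18 + 81×32 + 14597×13 + 3478×12 = 3120 + 3240 + 2592 + 189761 + 41736 = 240449
P = 256777 / 240449 × 100 = 106.7906
Fisher = √(L × P) = √(108.3599 × 106.7906) = 107.5724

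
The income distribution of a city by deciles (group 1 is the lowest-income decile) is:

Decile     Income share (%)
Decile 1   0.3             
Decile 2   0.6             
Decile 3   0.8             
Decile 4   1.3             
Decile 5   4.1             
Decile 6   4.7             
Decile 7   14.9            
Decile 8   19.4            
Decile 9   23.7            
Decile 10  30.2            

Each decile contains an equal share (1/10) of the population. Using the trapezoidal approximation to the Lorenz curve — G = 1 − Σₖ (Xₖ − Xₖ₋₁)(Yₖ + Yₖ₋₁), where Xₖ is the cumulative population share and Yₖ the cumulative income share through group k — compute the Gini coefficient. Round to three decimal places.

Cumulative income shares Yₖ: 0.0030, 0.0090, 0.0170, 0.0300, 0.0710, 0.1180, 0.2670, 0.4610, 0.6980, 1.0000
Σ (Xₖ−Xₖ₋₁)(Yₖ+Yₖ₋₁) = (1/10)(0.0030+0.0000) + (1/10)(0.0090+0.0030) + (1/10)(0.0170+0.0090) + (1/10)(0.0300+0.0170) + (1/10)(0.0710+0.0300) + (1/10)(0.1180+0.0710) + (1/10)(0.2670+0.1180) + (1/10)(0.4610+0.2670) + (1/10)(0.6980+0.4610) + (1/10)(1.0000+0.6980)
  = 0.0003 + 0.0012 + 0.0026 + 0.0047 + 0.0101 + 0.0189 + 0.0385 + 0.0728 + 0.1159 + 0.1698 = 0.4348
G = 1 − 0.4348 = 0.5652

0.565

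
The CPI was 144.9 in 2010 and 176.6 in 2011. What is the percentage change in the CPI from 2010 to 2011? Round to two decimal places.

Change = (176.6 − 144.9) / 144.9 × 100
       = 31.7 / 144.9 × 100 = 21.8772%

21.88%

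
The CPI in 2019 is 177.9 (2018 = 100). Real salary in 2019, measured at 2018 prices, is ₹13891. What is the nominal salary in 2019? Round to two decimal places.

Nominal = Real × (Index/100) = 13891 × (177.9/100)
        = 13891 × 1.779 = 24712.0890

24712.09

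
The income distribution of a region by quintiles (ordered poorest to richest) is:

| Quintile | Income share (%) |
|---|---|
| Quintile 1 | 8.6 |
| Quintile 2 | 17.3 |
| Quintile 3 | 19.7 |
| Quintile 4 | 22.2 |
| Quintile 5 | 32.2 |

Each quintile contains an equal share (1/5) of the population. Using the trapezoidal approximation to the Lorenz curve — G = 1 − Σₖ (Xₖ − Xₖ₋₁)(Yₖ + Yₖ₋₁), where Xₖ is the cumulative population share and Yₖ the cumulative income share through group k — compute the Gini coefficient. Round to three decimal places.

Cumulative income shares Yₖ: 0.0860, 0.2590, 0.4560, 0.6780, 1.0000
Σ (Xₖ−Xₖ₋₁)(Yₖ+Yₖ₋₁) = (1/5)(0.0860+0.0000) + (1/5)(0.2590+0.0860) + (1/5)(0.4560+0.2590) + (1/5)(0.6780+0.4560) + (1/5)(1.0000+0.6780)
  = 0.0172 + 0.0690 + 0.1430 + 0.2268 + 0.3356 = 0.7916
G = 1 − 0.7916 = 0.2084

0.208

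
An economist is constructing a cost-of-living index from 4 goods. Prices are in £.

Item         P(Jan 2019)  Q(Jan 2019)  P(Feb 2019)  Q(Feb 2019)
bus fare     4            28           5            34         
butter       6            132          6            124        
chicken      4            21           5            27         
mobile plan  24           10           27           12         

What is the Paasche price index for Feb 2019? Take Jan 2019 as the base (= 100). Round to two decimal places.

Paasche price index uses current-period quantities as weights.
ΣP(Feb 2019)·Q(Feb 2019) = 5×34 + 6×124 + 5×27 + 27×12 = 170 + 744 + 135 + 324 = 1373
ΣP(Jan 2019)·Q(Feb 2019) = 4×34 + 6×124 + 4×27 + 24×12 = 136 + 744 + 108 + 288 = 1276
Index = 1373 / 1276 × 100 = 107.6019

107.60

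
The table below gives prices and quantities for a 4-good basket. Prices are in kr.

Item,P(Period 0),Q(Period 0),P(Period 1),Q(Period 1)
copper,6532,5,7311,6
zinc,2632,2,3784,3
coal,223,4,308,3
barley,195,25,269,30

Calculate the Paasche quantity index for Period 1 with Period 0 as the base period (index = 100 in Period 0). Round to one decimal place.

Paasche quantity index uses current-period prices as weights.
ΣP(Period 1)·Q(Period 1) = 7311×6 + 3784×3 + 308×3 + 269×30 = 43866 + 11352 + 924 + 8070 = 64212
ΣP(Period 1)·Q(Period 0) = 7311×5 + 3784×2 + 308×4 + 269×25 = 36555 + 7568 + 1232 + 6725 = 52080
Index = 64212 / 52080 × 100 = 123.2949

123.3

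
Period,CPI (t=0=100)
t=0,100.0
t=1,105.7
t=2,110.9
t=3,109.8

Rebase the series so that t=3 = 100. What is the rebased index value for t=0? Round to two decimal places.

91.07

Rebased(t=0) = 100.0 / 109.8 × 100 = 91.0747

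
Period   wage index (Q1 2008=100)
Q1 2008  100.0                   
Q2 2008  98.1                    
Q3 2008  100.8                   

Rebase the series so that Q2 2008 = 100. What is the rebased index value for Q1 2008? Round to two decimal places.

Rebased(Q1 2008) = 100.0 / 98.1 × 100 = 101.9368

101.94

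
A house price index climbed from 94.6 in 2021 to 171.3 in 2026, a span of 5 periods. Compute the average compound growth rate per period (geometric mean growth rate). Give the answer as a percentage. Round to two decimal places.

12.61%

Growth factor = (171.3/94.6)^(1/5) = (1.810782)^(1/5) = 1.126090
Growth rate = 1.126090 − 1 = 0.126090 = 12.6090%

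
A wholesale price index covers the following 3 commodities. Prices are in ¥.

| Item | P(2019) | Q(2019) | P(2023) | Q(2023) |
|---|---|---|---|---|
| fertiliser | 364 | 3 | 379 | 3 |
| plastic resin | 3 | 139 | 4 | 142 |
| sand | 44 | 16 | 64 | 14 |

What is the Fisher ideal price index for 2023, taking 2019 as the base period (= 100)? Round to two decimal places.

Laspeyres component (base-period weights):
ΣP(2023)Q(2019) = 379×3 + 4×139 + 64×16 = 1137 + 556 + 1024 = 2717
ΣP(2019)Q(2019) = 364×3 + 3×139 + 44×16 = 1092 + 417 + 704 = 2213
L = 2717 / 2213 × 100 = 122.7745
Paasche component (current-period weights):
ΣP(2023)Q(2023) = 379×3 + 4×142 + 64×14 = 1137 + 568 + 896 = 2601
ΣP(2019)Q(2023) = 364×3 + 3×142 + 44×14 = 1092 + 426 + 616 = 2134
P = 2601 / 2134 × 100 = 121.8838
Fisher = √(L × P) = √(122.7745 × 121.8838) = 122.3283

122.33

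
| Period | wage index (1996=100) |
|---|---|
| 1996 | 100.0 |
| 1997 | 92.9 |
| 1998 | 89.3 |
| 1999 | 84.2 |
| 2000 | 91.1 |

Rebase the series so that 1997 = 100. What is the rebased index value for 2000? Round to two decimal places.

98.06

Rebased(2000) = 91.1 / 92.9 × 100 = 98.0624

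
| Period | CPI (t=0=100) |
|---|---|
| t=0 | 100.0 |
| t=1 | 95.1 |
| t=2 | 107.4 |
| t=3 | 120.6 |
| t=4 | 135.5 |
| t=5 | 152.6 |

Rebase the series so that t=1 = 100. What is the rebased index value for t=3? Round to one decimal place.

126.8

Rebased(t=3) = 120.6 / 95.1 × 100 = 126.8139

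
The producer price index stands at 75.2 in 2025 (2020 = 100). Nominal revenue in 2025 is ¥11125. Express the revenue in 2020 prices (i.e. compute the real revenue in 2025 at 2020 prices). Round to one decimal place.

14793.9

Real = Nominal ÷ (Index/100) = 11125 ÷ (75.2/100)
     = 11125 ÷ 0.752 = 14793.8830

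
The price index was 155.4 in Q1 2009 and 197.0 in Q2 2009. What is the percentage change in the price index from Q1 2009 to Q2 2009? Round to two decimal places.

Change = (197.0 − 155.4) / 155.4 × 100
       = 41.6 / 155.4 × 100 = 26.7696%

26.77%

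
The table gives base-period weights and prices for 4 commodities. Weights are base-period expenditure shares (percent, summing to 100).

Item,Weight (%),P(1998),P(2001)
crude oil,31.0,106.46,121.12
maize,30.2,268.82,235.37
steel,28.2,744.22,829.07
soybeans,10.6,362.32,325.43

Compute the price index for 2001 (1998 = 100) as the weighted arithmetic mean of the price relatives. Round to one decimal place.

crude oil: 31.0 × (121.12/106.46) = 31.0 × 1.137704 = 35.2688
maize: 30.2 × (235.37/268.82) = 30.2 × 0.875567 = 26.4421
steel: 28.2 × (829.07/744.22) = 28.2 × 1.114012 = 31.4151
soybeans: 10.6 × (325.43/362.32) = 10.6 × 0.898184 = 9.5207
Index = Σ wᵢ·(p₁ᵢ/p₀ᵢ) = 35.2688 + 26.4421 + 31.4151 + 9.5207 = 102.6469

102.6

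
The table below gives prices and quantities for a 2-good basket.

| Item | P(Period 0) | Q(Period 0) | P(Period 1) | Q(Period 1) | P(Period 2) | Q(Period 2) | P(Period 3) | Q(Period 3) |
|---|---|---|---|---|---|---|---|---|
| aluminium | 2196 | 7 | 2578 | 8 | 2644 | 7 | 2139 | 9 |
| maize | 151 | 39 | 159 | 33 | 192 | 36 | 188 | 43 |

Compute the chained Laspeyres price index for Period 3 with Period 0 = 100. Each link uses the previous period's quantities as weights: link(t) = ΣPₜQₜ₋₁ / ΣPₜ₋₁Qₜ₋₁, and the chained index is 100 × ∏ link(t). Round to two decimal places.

103.64

Link Period 0→Period 1:
ΣP(Period 1)Q(Period 0) = 2578×7 + 159×39 = 18046 + 6201 = 24247
ΣP(Period 0)Q(Period 0) = 2196×7 + 151×39 = 15372 + 5889 = 21261
link = 24247/21261 = 1.140445
Link Period 1→Period 2:
ΣP(Period 2)Q(Period 1) = 2644×8 + 192×33 = 21152 + 6336 = 27488
ΣP(Period 1)Q(Period 1) = 2578×8 + 159×33 = 20624 + 5247 = 25871
link = 27488/25871 = 1.062502
Link Period 2→Period 3:
ΣP(Period 3)Q(Period 2) = 2139×7 + 188×36 = 14973 + 6768 = 21741
ΣP(Period 2)Q(Period 2) = 2644×7 + 192×36 = 18508 + 6912 = 25420
link = 21741/25420 = 0.855271
Chained index = 100 × 1.140445 × 1.062502 × 0.855271 = 103.6354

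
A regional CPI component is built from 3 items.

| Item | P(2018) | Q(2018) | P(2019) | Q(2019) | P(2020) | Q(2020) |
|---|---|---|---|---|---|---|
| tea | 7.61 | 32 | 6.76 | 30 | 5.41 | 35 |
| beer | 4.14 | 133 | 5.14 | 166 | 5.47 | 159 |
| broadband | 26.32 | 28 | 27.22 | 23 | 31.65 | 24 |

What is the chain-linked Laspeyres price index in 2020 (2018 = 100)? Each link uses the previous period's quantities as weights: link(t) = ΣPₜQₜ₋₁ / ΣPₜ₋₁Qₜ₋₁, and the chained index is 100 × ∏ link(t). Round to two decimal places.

116.05

Link 2018→2019:
ΣP(2019)Q(2018) = 6.76×32 + 5.14×133 + 27.22×28 = 216.32 + 683.62 + 762.16 = 1662.1
ΣP(2018)Q(2018) = 7.61×32 + 4.14×133 + 26.32×28 = 243.52 + 550.62 + 736.96 = 1531.1
link = 1662.1/1531.1 = 1.085559
Link 2019→2020:
ΣP(2020)Q(2019) = 5.41×30 + 5.47×166 + 31.65×23 = 162.3 + 908.02 + 727.95 = 1798.27
ΣP(2019)Q(2019) = 6.76×30 + 5.14×166 + 27.22×23 = 202.8 + 853.24 + 626.06 = 1682.1
link = 1798.27/1682.1 = 1.069062
Chained index = 100 × 1.085559 × 1.069062 = 116.0531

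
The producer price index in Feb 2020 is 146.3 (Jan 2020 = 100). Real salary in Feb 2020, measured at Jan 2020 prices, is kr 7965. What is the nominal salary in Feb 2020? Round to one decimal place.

Nominal = Real × (Index/100) = 7965 × (146.3/100)
        = 7965 × 1.463 = 11652.7950

11652.8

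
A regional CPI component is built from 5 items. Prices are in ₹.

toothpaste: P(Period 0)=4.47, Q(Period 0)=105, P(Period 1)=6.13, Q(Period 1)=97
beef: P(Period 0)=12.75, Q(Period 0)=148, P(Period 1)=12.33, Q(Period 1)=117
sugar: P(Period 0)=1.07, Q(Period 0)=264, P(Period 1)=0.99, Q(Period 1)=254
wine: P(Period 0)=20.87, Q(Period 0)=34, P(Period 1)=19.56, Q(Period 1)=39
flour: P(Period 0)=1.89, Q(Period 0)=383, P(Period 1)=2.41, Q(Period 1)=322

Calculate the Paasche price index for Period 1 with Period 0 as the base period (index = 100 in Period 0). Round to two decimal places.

105.74

Paasche price index uses current-period quantities as weights.
ΣP(Period 1)·Q(Period 1) = 6.13×97 + 12.33×117 + 0.99×254 + 19.56×39 + 2.41×322 = 594.61 + 1442.61 + 251.46 + 762.84 + 776.02 = 3827.54
ΣP(Period 0)·Q(Period 1) = 4.47×97 + 12.75×117 + 1.07×254 + 20.87×39 + 1.89×322 = 433.59 + 1491.75 + 271.78 + 813.93 + 608.58 = 3619.63
Index = 3827.54 / 3619.63 × 100 = 105.7440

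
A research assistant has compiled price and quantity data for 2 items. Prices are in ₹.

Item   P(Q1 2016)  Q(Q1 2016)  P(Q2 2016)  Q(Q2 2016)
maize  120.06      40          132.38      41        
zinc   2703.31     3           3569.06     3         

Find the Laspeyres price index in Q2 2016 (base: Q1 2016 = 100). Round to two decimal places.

123.93

Laspeyres price index uses base-period quantities as weights.
ΣP(Q2 2016)·Q(Q1 2016) = 132.38×40 + 3569.06×3 = 5295.2 + 10707.18 = 16002.38
ΣP(Q1 2016)·Q(Q1 2016) = 120.06×40 + 2703.31×3 = 4802.4 + 8109.93 = 12912.33
Index = 16002.38 / 12912.33 × 100 = 123.9310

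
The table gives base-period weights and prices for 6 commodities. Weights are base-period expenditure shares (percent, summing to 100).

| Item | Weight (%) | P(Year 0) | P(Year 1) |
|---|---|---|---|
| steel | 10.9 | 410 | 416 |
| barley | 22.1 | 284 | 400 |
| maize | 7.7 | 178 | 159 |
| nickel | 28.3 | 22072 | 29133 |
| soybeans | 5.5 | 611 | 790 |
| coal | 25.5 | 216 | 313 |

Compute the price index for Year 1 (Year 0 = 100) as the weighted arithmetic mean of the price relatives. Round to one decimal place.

steel: 10.9 × (416/410) = 10.9 × 1.014634 = 11.0595
barley: 22.1 × (400/284) = 22.1 × 1.408451 = 31.1268
maize: 7.7 × (159/178) = 7.7 × 0.893258 = 6.8781
nickel: 28.3 × (29133/22072) = 28.3 × 1.319908 = 37.3534
soybeans: 5.5 × (790/611) = 5.5 × 1.292962 = 7.1113
coal: 25.5 × (313/216) = 25.5 × 1.449074 = 36.9514
Index = Σ wᵢ·(p₁ᵢ/p₀ᵢ) = 11.0595 + 31.1268 + 6.8781 + 37.3534 + 7.1113 + 36.9514 = 130.4804

130.5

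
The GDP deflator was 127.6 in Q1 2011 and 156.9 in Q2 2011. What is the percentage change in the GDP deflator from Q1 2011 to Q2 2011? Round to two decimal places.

22.96%

Change = (156.9 − 127.6) / 127.6 × 100
       = 29.3 / 127.6 × 100 = 22.9624%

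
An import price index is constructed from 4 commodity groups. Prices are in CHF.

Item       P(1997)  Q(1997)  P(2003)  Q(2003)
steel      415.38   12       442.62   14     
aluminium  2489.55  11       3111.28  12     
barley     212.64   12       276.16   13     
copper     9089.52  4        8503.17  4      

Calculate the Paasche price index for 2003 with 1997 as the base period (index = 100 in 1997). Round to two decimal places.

108.45

Paasche price index uses current-period quantities as weights.
ΣP(2003)·Q(2003) = 442.62×14 + 3111.28×12 + 276.16×13 + 8503.17×4 = 6196.68 + 37335.36 + 3590.08 + 34012.68 = 81134.8
ΣP(1997)·Q(2003) = 415.38×14 + 2489.55×12 + 212.64×13 + 9089.52×4 = 5815.32 + 29874.6 + 2764.32 + 36358.08 = 74812.32
Index = 81134.8 / 74812.32 × 100 = 108.4511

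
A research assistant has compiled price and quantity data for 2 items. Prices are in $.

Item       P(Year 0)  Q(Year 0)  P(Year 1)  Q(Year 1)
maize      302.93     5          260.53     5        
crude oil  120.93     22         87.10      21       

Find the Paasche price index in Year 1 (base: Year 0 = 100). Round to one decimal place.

Paasche price index uses current-period quantities as weights.
ΣP(Year 1)·Q(Year 1) = 260.53×5 + 87.10×21 = 1302.65 + 1829.1 = 3131.75
ΣP(Year 0)·Q(Year 1) = 302.93×5 + 120.93×21 = 1514.65 + 2539.53 = 4054.18
Index = 3131.75 / 4054.18 × 100 = 77.2474

77.2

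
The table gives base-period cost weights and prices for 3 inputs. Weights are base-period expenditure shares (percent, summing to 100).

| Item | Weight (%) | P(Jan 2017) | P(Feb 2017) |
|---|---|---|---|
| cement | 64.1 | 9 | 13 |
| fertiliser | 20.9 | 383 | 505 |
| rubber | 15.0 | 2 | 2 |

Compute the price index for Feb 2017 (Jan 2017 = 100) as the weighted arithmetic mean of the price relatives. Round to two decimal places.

cement: 64.1 × (13/9) = 64.1 × 1.444444 = 92.5889
fertiliser: 20.9 × (505/383) = 20.9 × 1.318538 = 27.5574
rubber: 15.0 × (2/2) = 15.0 × 1.000000 = 15.0000
Index = Σ wᵢ·(p₁ᵢ/p₀ᵢ) = 92.5889 + 27.5574 + 15.0000 = 135.1463

135.15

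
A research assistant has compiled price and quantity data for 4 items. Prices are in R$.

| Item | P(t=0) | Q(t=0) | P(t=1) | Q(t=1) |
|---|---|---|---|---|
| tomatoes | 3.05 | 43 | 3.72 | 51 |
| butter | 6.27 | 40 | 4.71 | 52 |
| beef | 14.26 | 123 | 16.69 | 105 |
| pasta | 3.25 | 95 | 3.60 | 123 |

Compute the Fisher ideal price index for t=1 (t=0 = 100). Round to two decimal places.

Laspeyres component (base-period weights):
ΣP(t=1)Q(t=0) = 3.72×43 + 4.71×40 + 16.69×123 + 3.60×95 = 159.96 + 188.4 + 2052.87 + 342 = 2743.23
ΣP(t=0)Q(t=0) = 3.05×43 + 6.27×40 + 14.26×123 + 3.25×95 = 131.15 + 250.8 + 1753.98 + 308.75 = 2444.68
L = 2743.23 / 2444.68 × 100 = 112.2122
Paasche component (current-period weights):
ΣP(t=1)Q(t=1) = 3.72×51 + 4.71×52 + 16.69×105 + 3.60×123 = 189.72 + 244.92 + 1752.45 + 442.8 = 2629.89
ΣP(t=0)Q(t=1) = 3.05×51 + 6.27×52 + 14.26×105 + 3.25×123 = 155.55 + 326.04 + 1497.3 + 399.75 = 2378.64
P = 2629.89 / 2378.64 × 100 = 110.5628
Fisher = √(L × P) = √(112.2122 × 110.5628) = 111.3844

111.38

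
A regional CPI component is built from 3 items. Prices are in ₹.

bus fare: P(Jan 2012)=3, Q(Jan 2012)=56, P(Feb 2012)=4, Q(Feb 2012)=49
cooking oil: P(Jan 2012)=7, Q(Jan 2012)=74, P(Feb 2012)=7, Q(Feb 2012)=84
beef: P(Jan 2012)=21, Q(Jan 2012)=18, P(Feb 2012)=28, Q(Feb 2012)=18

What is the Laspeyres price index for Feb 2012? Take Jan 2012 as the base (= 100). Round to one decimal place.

117.1

Laspeyres price index uses base-period quantities as weights.
ΣP(Feb 2012)·Q(Jan 2012) = 4×56 + 7×74 + 28×18 = 224 + 518 + 504 = 1246
ΣP(Jan 2012)·Q(Jan 2012) = 3×56 + 7×74 + 21×18 = 168 + 518 + 378 = 1064
Index = 1246 / 1064 × 100 = 117.1053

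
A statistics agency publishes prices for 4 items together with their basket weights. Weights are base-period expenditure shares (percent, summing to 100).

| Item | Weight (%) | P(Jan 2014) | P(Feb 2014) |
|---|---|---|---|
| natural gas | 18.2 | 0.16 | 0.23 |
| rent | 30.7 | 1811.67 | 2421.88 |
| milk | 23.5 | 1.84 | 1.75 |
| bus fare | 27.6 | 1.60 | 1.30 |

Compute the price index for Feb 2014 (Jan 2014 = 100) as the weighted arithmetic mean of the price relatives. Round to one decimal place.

natural gas: 18.2 × (0.23/0.16) = 18.2 × 1.437500 = 26.1625
rent: 30.7 × (2421.88/1811.67) = 30.7 × 1.336822 = 41.0404
milk: 23.5 × (1.75/1.84) = 23.5 × 0.951087 = 22.3505
bus fare: 27.6 × (1.30/1.60) = 27.6 × 0.812500 = 22.4250
Index = Σ wᵢ·(p₁ᵢ/p₀ᵢ) = 26.1625 + 41.0404 + 22.3505 + 22.4250 = 111.9785

112.0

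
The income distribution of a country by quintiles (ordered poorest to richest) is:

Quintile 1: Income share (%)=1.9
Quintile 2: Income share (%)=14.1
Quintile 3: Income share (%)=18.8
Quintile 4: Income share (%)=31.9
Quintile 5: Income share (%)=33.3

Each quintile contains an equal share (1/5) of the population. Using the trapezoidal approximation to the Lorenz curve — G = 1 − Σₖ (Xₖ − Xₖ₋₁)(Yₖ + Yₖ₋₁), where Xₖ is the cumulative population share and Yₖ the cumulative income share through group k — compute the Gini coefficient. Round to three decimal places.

0.322

Cumulative income shares Yₖ: 0.0190, 0.1600, 0.3480, 0.6670, 1.0000
Σ (Xₖ−Xₖ₋₁)(Yₖ+Yₖ₋₁) = (1/5)(0.0190+0.0000) + (1/5)(0.1600+0.0190) + (1/5)(0.3480+0.1600) + (1/5)(0.6670+0.3480) + (1/5)(1.0000+0.6670)
  = 0.0038 + 0.0358 + 0.1016 + 0.2030 + 0.3334 = 0.6776
G = 1 − 0.6776 = 0.3224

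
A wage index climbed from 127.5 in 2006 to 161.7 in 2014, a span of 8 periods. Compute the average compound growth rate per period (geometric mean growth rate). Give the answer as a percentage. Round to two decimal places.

3.01%

Growth factor = (161.7/127.5)^(1/8) = (1.268235)^(1/8) = 1.030149
Growth rate = 1.030149 − 1 = 0.030149 = 3.0149%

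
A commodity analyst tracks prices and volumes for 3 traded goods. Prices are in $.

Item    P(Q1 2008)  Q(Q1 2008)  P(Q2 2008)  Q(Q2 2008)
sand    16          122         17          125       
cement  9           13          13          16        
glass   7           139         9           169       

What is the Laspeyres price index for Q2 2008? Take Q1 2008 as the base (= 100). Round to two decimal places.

114.86

Laspeyres price index uses base-period quantities as weights.
ΣP(Q2 2008)·Q(Q1 2008) = 17×122 + 13×13 + 9×139 = 2074 + 169 + 1251 = 3494
ΣP(Q1 2008)·Q(Q1 2008) = 16×122 + 9×13 + 7×139 = 1952 + 117 + 973 = 3042
Index = 3494 / 3042 × 100 = 114.8586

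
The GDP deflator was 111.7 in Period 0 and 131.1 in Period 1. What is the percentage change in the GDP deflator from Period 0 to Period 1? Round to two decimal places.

17.37%

Change = (131.1 − 111.7) / 111.7 × 100
       = 19.4 / 111.7 × 100 = 17.3679%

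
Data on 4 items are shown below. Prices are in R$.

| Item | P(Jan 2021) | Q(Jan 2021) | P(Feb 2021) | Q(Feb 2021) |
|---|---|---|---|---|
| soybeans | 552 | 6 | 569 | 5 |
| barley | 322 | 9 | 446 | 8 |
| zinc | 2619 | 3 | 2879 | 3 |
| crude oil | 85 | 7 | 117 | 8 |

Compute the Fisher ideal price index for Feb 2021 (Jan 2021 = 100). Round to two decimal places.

Laspeyres component (base-period weights):
ΣP(Feb 2021)Q(Jan 2021) = 569×6 + 446×9 + 2879×3 + 117×7 = 3414 + 4014 + 8637 + 819 = 16884
ΣP(Jan 2021)Q(Jan 2021) = 552×6 + 322×9 + 2619×3 + 85×7 = 3312 + 2898 + 7857 + 595 = 14662
L = 16884 / 14662 × 100 = 115.1548
Paasche component (current-period weights):
ΣP(Feb 2021)Q(Feb 2021) = 569×5 + 446×8 + 2879×3 + 117×8 = 2845 + 3568 + 8637 + 936 = 15986
ΣP(Jan 2021)Q(Feb 2021) = 552×5 + 322×8 + 2619×3 + 85×8 = 2760 + 2576 + 7857 + 680 = 13873
P = 15986 / 13873 × 100 = 115.2310
Fisher = √(L × P) = √(115.1548 × 115.2310) = 115.1929

115.19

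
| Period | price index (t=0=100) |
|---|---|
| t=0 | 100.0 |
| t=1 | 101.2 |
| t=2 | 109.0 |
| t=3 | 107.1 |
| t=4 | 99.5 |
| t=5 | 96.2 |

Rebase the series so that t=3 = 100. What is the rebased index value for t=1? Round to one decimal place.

94.5

Rebased(t=1) = 101.2 / 107.1 × 100 = 94.4911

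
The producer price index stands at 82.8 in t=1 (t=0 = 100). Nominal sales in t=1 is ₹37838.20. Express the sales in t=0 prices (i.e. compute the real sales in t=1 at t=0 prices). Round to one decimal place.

45698.3

Real = Nominal ÷ (Index/100) = 37838.20 ÷ (82.8/100)
     = 37838.20 ÷ 0.828 = 45698.3092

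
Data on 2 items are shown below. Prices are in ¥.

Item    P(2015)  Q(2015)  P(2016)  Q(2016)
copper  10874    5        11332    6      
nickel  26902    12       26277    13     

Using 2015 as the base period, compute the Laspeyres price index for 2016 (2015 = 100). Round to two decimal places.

Laspeyres price index uses base-period quantities as weights.
ΣP(2016)·Q(2015) = 11332×5 + 26277×12 = 56660 + 315324 = 371984
ΣP(2015)·Q(2015) = 10874×5 + 26902×12 = 54370 + 322824 = 377194
Index = 371984 / 377194 × 100 = 98.6187

98.62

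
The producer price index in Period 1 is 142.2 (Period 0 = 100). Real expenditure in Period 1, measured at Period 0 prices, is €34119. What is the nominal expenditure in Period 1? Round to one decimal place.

48517.2

Nominal = Real × (Index/100) = 34119 × (142.2/100)
        = 34119 × 1.422 = 48517.2180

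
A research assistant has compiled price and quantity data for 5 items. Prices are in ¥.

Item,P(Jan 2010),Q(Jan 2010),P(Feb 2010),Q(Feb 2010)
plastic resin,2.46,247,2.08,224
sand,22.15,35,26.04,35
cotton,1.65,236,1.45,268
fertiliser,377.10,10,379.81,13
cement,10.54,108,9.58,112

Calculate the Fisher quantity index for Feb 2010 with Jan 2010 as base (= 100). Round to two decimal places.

Laspeyres component (base-period weights):
ΣP(Jan 2010)Q(Feb 2010) = 2.46×224 + 22.15×35 + 1.65×268 + 377.10×13 + 10.54×112 = 551.04 + 775.25 + 442.2 + 4902.3 + 1180.48 = 7851.27
ΣP(Jan 2010)Q(Jan 2010) = 2.46×247 + 22.15×35 + 1.65×236 + 377.10×10 + 10.54×108 = 607.62 + 775.25 + 389.4 + 3771 + 1138.32 = 6681.59
L = 7851.27 / 6681.59 × 100 = 117.5060
Paasche component (current-period weights):
ΣP(Feb 2010)Q(Feb 2010) = 2.08×224 + 26.04×35 + 1.45×268 + 379.81×13 + 9.58×112 = 465.92 + 911.4 + 388.6 + 4937.53 + 1072.96 = 7776.41
ΣP(Feb 2010)Q(Jan 2010) = 2.08×247 + 26.04×35 + 1.45×236 + 379.81×10 + 9.58×108 = 513.76 + 911.4 + 342.2 + 3798.1 + 1034.64 = 6600.1
P = 7776.41 / 6600.1 × 100 = 117.8226
Fisher = √(L × P) = √(117.5060 × 117.8226) = 117.6642

117.66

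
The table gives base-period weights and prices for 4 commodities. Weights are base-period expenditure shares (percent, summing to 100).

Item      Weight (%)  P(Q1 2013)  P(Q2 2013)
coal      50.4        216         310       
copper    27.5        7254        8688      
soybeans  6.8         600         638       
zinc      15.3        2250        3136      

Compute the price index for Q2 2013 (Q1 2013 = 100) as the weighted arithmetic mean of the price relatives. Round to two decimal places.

coal: 50.4 × (310/216) = 50.4 × 1.435185 = 72.3333
copper: 27.5 × (8688/7254) = 27.5 × 1.197684 = 32.9363
soybeans: 6.8 × (638/600) = 6.8 × 1.063333 = 7.2307
zinc: 15.3 × (3136/2250) = 15.3 × 1.393778 = 21.3248
Index = Σ wᵢ·(p₁ᵢ/p₀ᵢ) = 72.3333 + 32.9363 + 7.2307 + 21.3248 = 133.8251

133.83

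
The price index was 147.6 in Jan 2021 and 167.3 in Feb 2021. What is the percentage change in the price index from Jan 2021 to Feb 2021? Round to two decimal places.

Change = (167.3 − 147.6) / 147.6 × 100
       = 19.7 / 147.6 × 100 = 13.3469%

13.35%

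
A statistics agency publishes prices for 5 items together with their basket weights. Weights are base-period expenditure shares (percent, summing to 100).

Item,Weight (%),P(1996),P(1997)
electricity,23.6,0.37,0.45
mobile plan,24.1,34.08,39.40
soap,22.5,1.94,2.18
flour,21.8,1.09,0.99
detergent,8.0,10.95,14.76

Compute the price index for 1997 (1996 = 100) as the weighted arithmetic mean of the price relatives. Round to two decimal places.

112.43

electricity: 23.6 × (0.45/0.37) = 23.6 × 1.216216 = 28.7027
mobile plan: 24.1 × (39.40/34.08) = 24.1 × 1.156103 = 27.8621
soap: 22.5 × (2.18/1.94) = 22.5 × 1.123711 = 25.2835
flour: 21.8 × (0.99/1.09) = 21.8 × 0.908257 = 19.8000
detergent: 8.0 × (14.76/10.95) = 8.0 × 1.347945 = 10.7836
Index = Σ wᵢ·(p₁ᵢ/p₀ᵢ) = 28.7027 + 27.8621 + 25.2835 + 19.8000 + 10.7836 = 112.4319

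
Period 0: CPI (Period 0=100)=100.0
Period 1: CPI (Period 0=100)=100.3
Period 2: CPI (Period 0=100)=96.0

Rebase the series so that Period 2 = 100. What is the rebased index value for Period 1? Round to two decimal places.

Rebased(Period 1) = 100.3 / 96.0 × 100 = 104.4792

104.48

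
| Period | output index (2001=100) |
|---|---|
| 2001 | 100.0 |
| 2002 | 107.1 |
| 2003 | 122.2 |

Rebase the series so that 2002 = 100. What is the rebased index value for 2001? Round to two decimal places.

93.37

Rebased(2001) = 100.0 / 107.1 × 100 = 93.3707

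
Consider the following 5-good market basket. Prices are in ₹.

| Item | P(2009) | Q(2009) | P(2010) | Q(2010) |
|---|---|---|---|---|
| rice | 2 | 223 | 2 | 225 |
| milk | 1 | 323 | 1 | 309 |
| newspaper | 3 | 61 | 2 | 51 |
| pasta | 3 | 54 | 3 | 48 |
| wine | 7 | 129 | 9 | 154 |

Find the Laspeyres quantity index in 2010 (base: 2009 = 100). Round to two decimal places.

Laspeyres quantity index uses base-period prices as weights.
ΣP(2009)·Q(2010) = 2×225 + 1×309 + 3×51 + 3×48 + 7×154 = 450 + 309 + 153 + 144 + 1078 = 2134
ΣP(2009)·Q(2009) = 2×223 + 1×323 + 3×61 + 3×54 + 7×129 = 446 + 323 + 183 + 162 + 903 = 2017
Index = 2134 / 2017 × 100 = 105.8007

105.80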